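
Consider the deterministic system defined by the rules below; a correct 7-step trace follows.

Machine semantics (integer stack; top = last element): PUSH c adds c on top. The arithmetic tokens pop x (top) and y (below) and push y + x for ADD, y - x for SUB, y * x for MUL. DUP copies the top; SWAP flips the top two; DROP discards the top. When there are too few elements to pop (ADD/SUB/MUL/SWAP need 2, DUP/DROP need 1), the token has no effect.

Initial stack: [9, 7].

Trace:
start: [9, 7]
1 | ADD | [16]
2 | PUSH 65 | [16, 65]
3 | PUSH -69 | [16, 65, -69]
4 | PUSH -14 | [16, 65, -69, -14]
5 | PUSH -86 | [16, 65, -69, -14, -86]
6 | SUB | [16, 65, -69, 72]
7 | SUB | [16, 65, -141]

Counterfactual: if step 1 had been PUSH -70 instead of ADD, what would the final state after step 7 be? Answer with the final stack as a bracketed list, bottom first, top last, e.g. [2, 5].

[9, 7, -70, 65, -141]

(re-executing from step 1 with the substitution; state before step 1: [9, 7])
1 | PUSH -70 | [9, 7, -70]
2 | PUSH 65 | [9, 7, -70, 65]
3 | PUSH -69 | [9, 7, -70, 65, -69]
4 | PUSH -14 | [9, 7, -70, 65, -69, -14]
5 | PUSH -86 | [9, 7, -70, 65, -69, -14, -86]
6 | SUB | [9, 7, -70, 65, -69, 72]
7 | SUB | [9, 7, -70, 65, -141]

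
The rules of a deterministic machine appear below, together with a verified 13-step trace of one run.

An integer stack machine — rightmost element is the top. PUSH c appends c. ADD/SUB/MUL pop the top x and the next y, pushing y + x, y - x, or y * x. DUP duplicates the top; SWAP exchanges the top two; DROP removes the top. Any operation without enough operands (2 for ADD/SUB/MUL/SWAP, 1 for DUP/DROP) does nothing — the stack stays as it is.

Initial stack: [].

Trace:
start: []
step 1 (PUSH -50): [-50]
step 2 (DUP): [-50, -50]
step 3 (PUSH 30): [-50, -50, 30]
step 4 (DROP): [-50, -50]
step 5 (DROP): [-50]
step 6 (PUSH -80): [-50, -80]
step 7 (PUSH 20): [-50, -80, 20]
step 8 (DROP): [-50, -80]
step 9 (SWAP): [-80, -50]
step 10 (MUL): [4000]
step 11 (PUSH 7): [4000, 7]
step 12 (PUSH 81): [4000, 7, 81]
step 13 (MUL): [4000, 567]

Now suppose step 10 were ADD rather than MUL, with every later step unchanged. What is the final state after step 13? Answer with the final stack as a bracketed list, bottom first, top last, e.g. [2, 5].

[-130, 567]

(re-executing from step 10 with the substitution; state before step 10: [-80, -50])
step 10 (ADD): [-130]
step 11 (PUSH 7): [-130, 7]
step 12 (PUSH 81): [-130, 7, 81]
step 13 (MUL): [-130, 567]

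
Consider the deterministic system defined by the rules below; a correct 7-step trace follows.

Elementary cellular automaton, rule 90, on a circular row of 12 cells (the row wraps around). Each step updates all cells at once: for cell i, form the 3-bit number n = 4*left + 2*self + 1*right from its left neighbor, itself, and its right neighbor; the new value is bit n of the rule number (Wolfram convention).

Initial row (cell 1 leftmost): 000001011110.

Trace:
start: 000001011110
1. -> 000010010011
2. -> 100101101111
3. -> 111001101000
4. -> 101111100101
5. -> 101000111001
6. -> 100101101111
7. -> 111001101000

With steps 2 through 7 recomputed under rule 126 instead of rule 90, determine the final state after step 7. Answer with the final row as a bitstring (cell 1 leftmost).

000011111111

(re-executing steps 2..7 under rule 126; state before step 2: 000010010011)
2. -> 100111111111
3. -> 111100000000
4. -> 100110000001
5. -> 111111000011
6. -> 000001100110
7. -> 000011111111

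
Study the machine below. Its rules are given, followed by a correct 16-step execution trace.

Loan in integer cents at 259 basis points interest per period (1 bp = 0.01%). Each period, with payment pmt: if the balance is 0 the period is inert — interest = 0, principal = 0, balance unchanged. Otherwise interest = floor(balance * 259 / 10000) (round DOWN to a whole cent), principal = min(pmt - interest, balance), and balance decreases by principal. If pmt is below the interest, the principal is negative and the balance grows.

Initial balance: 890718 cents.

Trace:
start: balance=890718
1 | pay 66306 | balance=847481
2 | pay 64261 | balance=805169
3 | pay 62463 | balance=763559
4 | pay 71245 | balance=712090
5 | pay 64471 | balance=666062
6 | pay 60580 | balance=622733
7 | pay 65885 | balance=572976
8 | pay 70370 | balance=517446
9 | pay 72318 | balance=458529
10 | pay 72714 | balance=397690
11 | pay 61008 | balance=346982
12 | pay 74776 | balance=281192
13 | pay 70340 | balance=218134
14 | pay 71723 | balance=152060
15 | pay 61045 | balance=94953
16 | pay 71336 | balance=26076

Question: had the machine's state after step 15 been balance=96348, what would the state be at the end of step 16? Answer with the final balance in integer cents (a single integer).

state after step 15 := balance=96348
16 | pay 71336 | balance=27507

27507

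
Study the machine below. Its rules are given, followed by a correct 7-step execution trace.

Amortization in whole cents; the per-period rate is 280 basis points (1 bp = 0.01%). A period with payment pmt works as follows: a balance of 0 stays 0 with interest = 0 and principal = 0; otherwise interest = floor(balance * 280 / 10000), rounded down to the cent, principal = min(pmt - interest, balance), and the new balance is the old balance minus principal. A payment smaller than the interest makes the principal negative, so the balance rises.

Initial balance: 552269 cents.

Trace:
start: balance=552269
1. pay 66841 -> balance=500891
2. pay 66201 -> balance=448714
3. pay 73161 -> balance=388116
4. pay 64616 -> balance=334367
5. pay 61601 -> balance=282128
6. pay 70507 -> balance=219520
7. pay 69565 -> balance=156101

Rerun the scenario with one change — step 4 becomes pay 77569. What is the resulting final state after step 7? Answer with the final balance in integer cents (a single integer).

(re-executing from step 4 with the substitution; state before step 4: balance=388116)
4. pay 77569 -> balance=321414
5. pay 61601 -> balance=268812
6. pay 70507 -> balance=205831
7. pay 69565 -> balance=142029

142029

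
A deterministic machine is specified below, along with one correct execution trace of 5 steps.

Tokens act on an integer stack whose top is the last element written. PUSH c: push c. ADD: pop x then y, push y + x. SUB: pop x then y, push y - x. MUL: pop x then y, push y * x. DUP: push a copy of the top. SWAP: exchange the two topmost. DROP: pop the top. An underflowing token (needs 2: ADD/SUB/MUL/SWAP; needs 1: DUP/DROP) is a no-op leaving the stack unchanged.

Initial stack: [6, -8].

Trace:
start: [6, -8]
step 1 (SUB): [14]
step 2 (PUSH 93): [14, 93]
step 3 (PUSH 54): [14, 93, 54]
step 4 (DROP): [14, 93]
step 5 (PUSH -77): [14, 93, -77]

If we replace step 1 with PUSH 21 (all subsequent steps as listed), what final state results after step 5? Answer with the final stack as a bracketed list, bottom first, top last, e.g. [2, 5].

[6, -8, 21, 93, -77]

(re-executing from step 1 with the substitution; state before step 1: [6, -8])
step 1 (PUSH 21): [6, -8, 21]
step 2 (PUSH 93): [6, -8, 21, 93]
step 3 (PUSH 54): [6, -8, 21, 93, 54]
step 4 (DROP): [6, -8, 21, 93]
step 5 (PUSH -77): [6, -8, 21, 93, -77]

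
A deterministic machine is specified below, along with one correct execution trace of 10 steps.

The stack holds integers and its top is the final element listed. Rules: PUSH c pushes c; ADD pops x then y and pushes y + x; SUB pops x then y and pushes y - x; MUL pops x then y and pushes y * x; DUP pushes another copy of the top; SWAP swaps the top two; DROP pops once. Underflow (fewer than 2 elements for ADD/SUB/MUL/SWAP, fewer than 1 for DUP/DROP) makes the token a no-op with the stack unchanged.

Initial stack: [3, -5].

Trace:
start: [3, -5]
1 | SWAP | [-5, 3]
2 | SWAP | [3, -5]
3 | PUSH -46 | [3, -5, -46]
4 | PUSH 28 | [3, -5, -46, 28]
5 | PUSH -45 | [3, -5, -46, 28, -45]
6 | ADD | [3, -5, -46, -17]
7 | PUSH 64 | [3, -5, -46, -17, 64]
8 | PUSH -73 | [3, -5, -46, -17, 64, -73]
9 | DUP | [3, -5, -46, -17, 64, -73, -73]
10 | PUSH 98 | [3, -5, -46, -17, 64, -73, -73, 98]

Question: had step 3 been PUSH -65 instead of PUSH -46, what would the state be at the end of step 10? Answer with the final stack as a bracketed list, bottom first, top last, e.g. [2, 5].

[3, -5, -65, -17, 64, -73, -73, 98]

(re-executing from step 3 with the substitution; state before step 3: [3, -5])
3 | PUSH -65 | [3, -5, -65]
4 | PUSH 28 | [3, -5, -65, 28]
5 | PUSH -45 | [3, -5, -65, 28, -45]
6 | ADD | [3, -5, -65, -17]
7 | PUSH 64 | [3, -5, -65, -17, 64]
8 | PUSH -73 | [3, -5, -65, -17, 64, -73]
9 | DUP | [3, -5, -65, -17, 64, -73, -73]
10 | PUSH 98 | [3, -5, -65, -17, 64, -73, -73, 98]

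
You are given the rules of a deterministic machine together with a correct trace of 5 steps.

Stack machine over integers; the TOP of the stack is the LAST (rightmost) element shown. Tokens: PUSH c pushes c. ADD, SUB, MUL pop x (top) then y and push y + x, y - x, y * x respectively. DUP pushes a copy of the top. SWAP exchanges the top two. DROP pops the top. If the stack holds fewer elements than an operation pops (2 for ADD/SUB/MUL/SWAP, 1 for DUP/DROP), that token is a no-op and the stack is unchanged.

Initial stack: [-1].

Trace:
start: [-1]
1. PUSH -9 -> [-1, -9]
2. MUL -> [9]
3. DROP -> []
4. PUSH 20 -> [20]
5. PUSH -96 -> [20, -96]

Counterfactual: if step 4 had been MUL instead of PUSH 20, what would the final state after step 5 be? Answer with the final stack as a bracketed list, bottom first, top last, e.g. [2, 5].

[-96]

(re-executing from step 4 with the substitution; state before step 4: [])
4. MUL -> []
5. PUSH -96 -> [-96]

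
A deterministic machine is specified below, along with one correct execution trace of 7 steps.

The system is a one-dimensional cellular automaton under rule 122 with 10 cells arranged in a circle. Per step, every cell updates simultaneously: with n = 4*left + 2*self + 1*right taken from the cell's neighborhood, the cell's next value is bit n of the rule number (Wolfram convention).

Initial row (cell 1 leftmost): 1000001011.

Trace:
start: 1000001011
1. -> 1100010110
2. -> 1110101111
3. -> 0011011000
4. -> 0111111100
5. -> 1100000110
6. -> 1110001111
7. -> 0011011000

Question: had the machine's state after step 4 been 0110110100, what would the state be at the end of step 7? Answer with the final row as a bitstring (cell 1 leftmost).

1100011111

state after step 4 := 0110110100
5. -> 1111111010
6. -> 1000001101
7. -> 1100011111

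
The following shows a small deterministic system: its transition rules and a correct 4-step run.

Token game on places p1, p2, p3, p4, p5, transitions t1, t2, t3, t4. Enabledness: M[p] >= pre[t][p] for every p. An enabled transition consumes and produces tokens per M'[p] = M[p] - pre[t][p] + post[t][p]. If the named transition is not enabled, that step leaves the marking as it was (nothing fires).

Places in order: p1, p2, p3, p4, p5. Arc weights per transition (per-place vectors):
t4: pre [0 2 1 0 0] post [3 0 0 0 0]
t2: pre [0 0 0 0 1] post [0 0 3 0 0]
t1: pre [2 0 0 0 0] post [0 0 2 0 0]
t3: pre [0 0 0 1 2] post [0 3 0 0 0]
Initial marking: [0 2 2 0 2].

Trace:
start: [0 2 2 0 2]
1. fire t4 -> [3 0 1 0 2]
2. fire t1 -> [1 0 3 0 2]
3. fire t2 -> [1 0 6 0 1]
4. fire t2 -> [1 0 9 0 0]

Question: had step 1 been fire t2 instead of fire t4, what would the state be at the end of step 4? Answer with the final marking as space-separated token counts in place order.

0 2 8 0 0

(re-executing from step 1 with the substitution; state before step 1: [0 2 2 0 2])
1. fire t2 -> [0 2 5 0 1]
2. fire t1 -> [0 2 5 0 1]
3. fire t2 -> [0 2 8 0 0]
4. fire t2 -> [0 2 8 0 0]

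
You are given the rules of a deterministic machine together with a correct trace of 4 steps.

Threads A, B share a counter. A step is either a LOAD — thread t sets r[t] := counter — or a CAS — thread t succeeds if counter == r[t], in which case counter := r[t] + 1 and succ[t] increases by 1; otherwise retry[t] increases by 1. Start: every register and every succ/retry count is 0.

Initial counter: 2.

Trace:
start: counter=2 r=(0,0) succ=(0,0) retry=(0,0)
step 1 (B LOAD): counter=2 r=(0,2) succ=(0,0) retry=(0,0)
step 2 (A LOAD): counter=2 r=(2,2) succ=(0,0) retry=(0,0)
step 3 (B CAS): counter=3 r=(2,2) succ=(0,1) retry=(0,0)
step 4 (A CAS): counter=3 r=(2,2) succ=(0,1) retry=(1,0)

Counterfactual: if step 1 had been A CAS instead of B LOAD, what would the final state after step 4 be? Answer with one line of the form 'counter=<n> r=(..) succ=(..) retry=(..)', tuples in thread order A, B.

(re-executing from step 1 with the substitution; state before step 1: counter=2 r=(0,0) succ=(0,0) retry=(0,0))
step 1 (A CAS): counter=2 r=(0,0) succ=(0,0) retry=(1,0)
step 2 (A LOAD): counter=2 r=(2,0) succ=(0,0) retry=(1,0)
step 3 (B CAS): counter=2 r=(2,0) succ=(0,0) retry=(1,1)
step 4 (A CAS): counter=3 r=(2,0) succ=(1,0) retry=(1,1)

counter=3 r=(2,0) succ=(1,0) retry=(1,1)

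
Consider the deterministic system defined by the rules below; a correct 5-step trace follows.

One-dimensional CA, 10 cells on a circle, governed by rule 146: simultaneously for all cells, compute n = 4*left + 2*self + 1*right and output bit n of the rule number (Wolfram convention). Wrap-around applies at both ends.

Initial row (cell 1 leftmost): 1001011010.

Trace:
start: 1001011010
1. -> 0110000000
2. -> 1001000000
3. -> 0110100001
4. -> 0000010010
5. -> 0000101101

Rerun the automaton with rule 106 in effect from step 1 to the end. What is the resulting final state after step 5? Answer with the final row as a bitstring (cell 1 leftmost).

(re-executing steps 1..5 under rule 106; state before step 1: 1001011010)
1. -> 0010111101
2. -> 0101100110
3. -> 1011101110
4. -> 0110111011
5. -> 1111101111

1111101111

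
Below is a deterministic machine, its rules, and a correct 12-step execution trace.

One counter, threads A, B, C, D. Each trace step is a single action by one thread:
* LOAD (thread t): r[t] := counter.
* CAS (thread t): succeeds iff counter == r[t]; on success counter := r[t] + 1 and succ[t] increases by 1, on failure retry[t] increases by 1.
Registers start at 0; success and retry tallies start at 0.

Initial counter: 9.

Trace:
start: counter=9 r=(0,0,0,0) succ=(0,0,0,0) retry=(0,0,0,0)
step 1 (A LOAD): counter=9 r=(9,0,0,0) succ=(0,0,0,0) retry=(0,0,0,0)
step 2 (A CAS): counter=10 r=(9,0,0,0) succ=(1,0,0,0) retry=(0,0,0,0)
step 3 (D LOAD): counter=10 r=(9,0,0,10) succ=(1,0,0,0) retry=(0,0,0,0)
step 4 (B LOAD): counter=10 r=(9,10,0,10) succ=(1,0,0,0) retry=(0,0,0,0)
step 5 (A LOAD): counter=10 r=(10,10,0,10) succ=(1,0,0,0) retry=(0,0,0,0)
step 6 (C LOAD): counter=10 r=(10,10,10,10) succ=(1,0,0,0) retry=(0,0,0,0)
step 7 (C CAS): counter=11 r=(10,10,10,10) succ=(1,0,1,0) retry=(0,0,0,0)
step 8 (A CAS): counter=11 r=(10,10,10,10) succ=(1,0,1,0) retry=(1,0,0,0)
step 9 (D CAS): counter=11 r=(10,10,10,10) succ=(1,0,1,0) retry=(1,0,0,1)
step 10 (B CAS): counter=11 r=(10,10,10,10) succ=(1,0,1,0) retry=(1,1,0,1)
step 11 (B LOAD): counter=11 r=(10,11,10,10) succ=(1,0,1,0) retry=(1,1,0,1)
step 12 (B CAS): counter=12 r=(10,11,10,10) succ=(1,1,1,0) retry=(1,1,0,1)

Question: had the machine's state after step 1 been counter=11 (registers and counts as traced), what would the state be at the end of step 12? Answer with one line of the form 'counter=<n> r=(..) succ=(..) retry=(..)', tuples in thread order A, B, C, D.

state after step 1 := counter=11 r=(9,0,0,0) succ=(0,0,0,0) retry=(0,0,0,0)
step 2 (A CAS): counter=11 r=(9,0,0,0) succ=(0,0,0,0) retry=(1,0,0,0)
step 3 (D LOAD): counter=11 r=(9,0,0,11) succ=(0,0,0,0) retry=(1,0,0,0)
step 4 (B LOAD): counter=11 r=(9,11,0,11) succ=(0,0,0,0) retry=(1,0,0,0)
step 5 (A LOAD): counter=11 r=(11,11,0,11) succ=(0,0,0,0) retry=(1,0,0,0)
step 6 (C LOAD): counter=11 r=(11,11,11,11) succ=(0,0,0,0) retry=(1,0,0,0)
step 7 (C CAS): counter=12 r=(11,11,11,11) succ=(0,0,1,0) retry=(1,0,0,0)
step 8 (A CAS): counter=12 r=(11,11,11,11) succ=(0,0,1,0) retry=(2,0,0,0)
step 9 (D CAS): counter=12 r=(11,11,11,11) succ=(0,0,1,0) retry=(2,0,0,1)
step 10 (B CAS): counter=12 r=(11,11,11,11) succ=(0,0,1,0) retry=(2,1,0,1)
step 11 (B LOAD): counter=12 r=(11,12,11,11) succ=(0,0,1,0) retry=(2,1,0,1)
step 12 (B CAS): counter=13 r=(11,12,11,11) succ=(0,1,1,0) retry=(2,1,0,1)

counter=13 r=(11,12,11,11) succ=(0,1,1,0) retry=(2,1,0,1)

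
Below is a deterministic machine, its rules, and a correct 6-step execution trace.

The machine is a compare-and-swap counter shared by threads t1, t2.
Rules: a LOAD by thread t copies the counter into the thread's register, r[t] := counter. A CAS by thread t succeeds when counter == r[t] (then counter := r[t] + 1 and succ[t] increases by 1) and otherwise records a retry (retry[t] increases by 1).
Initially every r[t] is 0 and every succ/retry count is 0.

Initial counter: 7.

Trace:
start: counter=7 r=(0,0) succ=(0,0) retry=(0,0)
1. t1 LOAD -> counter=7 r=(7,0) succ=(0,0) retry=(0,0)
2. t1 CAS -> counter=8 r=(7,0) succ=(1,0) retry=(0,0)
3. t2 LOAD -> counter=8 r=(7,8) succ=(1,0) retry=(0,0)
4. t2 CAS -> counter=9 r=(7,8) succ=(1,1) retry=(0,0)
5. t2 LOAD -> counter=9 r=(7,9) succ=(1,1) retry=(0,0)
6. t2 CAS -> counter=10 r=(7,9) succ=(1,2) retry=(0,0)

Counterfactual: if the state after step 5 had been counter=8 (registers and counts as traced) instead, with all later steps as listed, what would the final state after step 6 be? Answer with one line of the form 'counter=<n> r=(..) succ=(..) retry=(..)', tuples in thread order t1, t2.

state after step 5 := counter=8 r=(7,9) succ=(1,1) retry=(0,0)
6. t2 CAS -> counter=8 r=(7,9) succ=(1,1) retry=(0,1)

counter=8 r=(7,9) succ=(1,1) retry=(0,1)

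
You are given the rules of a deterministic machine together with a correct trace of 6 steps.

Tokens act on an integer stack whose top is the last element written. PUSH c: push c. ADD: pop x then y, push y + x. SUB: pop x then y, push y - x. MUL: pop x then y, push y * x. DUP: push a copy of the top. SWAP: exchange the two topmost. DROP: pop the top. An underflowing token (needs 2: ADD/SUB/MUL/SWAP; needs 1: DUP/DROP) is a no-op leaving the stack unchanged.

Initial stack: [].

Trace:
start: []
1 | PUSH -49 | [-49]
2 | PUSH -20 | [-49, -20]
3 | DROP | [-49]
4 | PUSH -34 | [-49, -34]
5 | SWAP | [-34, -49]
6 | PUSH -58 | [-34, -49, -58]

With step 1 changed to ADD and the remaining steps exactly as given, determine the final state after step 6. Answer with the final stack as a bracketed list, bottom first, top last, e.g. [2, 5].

(re-executing from step 1 with the substitution; state before step 1: [])
1 | ADD | []
2 | PUSH -20 | [-20]
3 | DROP | []
4 | PUSH -34 | [-34]
5 | SWAP | [-34]
6 | PUSH -58 | [-34, -58]

[-34, -58]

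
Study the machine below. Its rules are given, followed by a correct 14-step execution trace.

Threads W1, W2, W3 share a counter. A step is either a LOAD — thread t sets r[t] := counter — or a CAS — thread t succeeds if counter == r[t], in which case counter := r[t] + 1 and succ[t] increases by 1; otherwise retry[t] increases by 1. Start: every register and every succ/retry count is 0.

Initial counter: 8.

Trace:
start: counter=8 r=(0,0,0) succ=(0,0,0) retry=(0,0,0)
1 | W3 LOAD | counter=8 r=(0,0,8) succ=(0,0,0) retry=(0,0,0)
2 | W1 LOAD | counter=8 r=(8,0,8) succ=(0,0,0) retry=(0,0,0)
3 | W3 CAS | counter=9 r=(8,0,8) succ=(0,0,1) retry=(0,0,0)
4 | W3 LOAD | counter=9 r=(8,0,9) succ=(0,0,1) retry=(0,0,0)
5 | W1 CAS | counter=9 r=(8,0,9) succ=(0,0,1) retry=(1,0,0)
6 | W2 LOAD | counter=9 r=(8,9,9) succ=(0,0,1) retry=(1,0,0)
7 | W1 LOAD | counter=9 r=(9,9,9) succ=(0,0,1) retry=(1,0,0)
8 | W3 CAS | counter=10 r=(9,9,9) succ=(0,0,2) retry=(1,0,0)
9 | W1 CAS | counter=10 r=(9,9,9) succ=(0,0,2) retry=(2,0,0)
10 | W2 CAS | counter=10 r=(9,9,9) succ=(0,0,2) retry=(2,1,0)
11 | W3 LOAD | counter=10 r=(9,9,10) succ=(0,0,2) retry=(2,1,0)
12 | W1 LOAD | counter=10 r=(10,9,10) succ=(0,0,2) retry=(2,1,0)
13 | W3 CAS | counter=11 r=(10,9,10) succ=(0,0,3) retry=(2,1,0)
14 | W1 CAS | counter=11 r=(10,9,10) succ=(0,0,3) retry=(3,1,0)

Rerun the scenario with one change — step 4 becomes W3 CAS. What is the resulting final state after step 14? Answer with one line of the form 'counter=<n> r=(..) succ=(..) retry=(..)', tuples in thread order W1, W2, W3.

(re-executing from step 4 with the substitution; state before step 4: counter=9 r=(8,0,8) succ=(0,0,1) retry=(0,0,0))
4 | W3 CAS | counter=9 r=(8,0,8) succ=(0,0,1) retry=(0,0,1)
5 | W1 CAS | counter=9 r=(8,0,8) succ=(0,0,1) retry=(1,0,1)
6 | W2 LOAD | counter=9 r=(8,9,8) succ=(0,0,1) retry=(1,0,1)
7 | W1 LOAD | counter=9 r=(9,9,8) succ=(0,0,1) retry=(1,0,1)
8 | W3 CAS | counter=9 r=(9,9,8) succ=(0,0,1) retry=(1,0,2)
9 | W1 CAS | counter=10 r=(9,9,8) succ=(1,0,1) retry=(1,0,2)
10 | W2 CAS | counter=10 r=(9,9,8) succ=(1,0,1) retry=(1,1,2)
11 | W3 LOAD | counter=10 r=(9,9,10) succ=(1,0,1) retry=(1,1,2)
12 | W1 LOAD | counter=10 r=(10,9,10) succ=(1,0,1) retry=(1,1,2)
13 | W3 CAS | counter=11 r=(10,9,10) succ=(1,0,2) retry=(1,1,2)
14 | W1 CAS | counter=11 r=(10,9,10) succ=(1,0,2) retry=(2,1,2)

counter=11 r=(10,9,10) succ=(1,0,2) retry=(2,1,2)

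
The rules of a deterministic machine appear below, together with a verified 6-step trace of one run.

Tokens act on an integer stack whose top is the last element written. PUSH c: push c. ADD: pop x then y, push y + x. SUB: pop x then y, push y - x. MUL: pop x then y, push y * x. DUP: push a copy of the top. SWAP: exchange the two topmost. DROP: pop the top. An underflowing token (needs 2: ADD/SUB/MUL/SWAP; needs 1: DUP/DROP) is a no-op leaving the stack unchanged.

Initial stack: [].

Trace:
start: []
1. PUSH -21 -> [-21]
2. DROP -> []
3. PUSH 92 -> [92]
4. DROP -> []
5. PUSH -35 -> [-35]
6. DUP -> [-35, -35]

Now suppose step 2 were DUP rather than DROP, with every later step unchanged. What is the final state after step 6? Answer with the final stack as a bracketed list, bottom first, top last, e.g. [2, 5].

[-21, -21, -35, -35]

(re-executing from step 2 with the substitution; state before step 2: [-21])
2. DUP -> [-21, -21]
3. PUSH 92 -> [-21, -21, 92]
4. DROP -> [-21, -21]
5. PUSH -35 -> [-21, -21, -35]
6. DUP -> [-21, -21, -35, -35]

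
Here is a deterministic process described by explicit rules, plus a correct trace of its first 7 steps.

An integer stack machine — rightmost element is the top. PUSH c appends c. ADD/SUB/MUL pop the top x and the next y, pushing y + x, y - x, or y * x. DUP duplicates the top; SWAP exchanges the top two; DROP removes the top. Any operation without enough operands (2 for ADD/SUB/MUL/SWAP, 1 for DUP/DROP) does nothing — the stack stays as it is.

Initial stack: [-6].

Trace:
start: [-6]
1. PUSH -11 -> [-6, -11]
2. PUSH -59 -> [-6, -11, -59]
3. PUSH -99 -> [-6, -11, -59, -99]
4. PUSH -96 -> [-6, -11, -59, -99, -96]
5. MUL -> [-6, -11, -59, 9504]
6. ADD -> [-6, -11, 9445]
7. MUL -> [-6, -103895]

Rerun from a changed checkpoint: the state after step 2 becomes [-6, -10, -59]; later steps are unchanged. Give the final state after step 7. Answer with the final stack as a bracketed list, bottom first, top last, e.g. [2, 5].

[-6, -94450]

state after step 2 := [-6, -10, -59]
3. PUSH -99 -> [-6, -10, -59, -99]
4. PUSH -96 -> [-6, -10, -59, -99, -96]
5. MUL -> [-6, -10, -59, 9504]
6. ADD -> [-6, -10, 9445]
7. MUL -> [-6, -94450]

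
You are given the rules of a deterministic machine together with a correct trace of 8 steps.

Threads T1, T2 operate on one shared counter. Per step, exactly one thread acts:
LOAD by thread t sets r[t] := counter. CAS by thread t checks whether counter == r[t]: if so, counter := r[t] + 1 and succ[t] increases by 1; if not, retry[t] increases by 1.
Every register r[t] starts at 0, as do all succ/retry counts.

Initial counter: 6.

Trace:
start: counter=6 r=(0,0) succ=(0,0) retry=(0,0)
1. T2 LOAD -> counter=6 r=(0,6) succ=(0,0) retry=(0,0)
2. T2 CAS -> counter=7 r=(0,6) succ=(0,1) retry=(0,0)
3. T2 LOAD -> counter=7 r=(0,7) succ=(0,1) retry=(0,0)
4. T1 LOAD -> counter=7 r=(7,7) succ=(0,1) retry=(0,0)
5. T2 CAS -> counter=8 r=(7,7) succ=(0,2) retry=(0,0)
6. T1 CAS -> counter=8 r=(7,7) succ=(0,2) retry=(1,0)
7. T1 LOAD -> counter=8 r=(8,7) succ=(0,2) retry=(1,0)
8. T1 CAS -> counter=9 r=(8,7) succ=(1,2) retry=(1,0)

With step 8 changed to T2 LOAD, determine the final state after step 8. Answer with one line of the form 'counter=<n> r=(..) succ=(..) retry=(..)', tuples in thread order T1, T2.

counter=8 r=(8,8) succ=(0,2) retry=(1,0)

(re-executing from step 8 with the substitution; state before step 8: counter=8 r=(8,7) succ=(0,2) retry=(1,0))
8. T2 LOAD -> counter=8 r=(8,8) succ=(0,2) retry=(1,0)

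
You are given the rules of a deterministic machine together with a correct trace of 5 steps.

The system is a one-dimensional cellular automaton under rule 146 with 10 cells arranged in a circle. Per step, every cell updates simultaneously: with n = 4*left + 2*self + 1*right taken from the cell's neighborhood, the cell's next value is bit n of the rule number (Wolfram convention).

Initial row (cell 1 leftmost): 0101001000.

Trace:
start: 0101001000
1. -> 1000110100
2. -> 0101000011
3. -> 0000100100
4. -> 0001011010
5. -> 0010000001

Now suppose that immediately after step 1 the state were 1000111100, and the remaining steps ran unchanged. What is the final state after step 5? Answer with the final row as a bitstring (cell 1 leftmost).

0000000000

state after step 1 := 1000111100
2. -> 0101011011
3. -> 0000000000
4. -> 0000000000
5. -> 0000000000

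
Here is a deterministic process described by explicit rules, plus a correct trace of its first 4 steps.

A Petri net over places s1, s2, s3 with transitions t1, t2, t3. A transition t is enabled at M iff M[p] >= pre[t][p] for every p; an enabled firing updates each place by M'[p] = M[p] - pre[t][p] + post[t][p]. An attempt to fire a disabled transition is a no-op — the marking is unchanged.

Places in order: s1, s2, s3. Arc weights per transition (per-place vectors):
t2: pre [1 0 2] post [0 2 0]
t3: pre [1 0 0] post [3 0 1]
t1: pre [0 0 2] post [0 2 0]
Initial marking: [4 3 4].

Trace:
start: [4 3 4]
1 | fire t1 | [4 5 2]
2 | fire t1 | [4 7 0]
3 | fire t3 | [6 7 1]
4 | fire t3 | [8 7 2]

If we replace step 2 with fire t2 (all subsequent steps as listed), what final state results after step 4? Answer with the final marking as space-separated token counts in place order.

7 7 2

(re-executing from step 2 with the substitution; state before step 2: [4 5 2])
2 | fire t2 | [3 7 0]
3 | fire t3 | [5 7 1]
4 | fire t3 | [7 7 2]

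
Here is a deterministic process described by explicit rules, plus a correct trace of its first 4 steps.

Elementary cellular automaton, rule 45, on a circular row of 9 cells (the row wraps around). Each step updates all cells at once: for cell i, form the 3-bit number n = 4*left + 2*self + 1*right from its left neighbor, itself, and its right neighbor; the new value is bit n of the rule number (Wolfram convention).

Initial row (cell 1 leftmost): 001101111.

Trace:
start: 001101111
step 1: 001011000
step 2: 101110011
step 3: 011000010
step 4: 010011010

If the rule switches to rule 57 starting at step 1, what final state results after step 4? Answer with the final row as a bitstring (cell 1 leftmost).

(re-executing steps 1..4 under rule 57; state before step 1: 001101111)
step 1: 101011000
step 2: 010110110
step 3: 001101101
step 4: 101011010

101011010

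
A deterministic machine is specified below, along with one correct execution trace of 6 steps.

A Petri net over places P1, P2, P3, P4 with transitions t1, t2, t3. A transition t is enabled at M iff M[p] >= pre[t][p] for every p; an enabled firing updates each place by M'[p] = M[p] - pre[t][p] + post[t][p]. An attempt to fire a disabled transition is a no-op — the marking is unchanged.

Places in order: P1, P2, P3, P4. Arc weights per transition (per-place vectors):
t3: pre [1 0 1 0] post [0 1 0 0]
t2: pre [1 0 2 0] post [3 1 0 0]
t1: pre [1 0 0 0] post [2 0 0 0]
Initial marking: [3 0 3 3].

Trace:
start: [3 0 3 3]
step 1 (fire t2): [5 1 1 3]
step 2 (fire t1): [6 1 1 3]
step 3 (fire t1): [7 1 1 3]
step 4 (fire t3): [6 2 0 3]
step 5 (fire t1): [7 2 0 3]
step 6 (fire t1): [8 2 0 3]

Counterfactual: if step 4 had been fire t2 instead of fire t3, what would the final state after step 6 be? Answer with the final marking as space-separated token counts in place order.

(re-executing from step 4 with the substitution; state before step 4: [7 1 1 3])
step 4 (fire t2): [7 1 1 3]
step 5 (fire t1): [8 1 1 3]
step 6 (fire t1): [9 1 1 3]

9 1 1 3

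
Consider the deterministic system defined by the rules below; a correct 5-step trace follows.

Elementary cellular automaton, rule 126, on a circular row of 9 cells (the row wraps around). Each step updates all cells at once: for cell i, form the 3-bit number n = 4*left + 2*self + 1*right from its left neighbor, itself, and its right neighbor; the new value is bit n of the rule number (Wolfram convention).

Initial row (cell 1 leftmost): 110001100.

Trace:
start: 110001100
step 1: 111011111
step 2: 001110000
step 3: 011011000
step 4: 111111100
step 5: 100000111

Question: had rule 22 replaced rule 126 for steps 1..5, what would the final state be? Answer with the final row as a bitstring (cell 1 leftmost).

(re-executing steps 1..5 under rule 22; state before step 1: 110001100)
step 1: 001010011
step 2: 111011100
step 3: 000000011
step 4: 100000100
step 5: 110001111

110001111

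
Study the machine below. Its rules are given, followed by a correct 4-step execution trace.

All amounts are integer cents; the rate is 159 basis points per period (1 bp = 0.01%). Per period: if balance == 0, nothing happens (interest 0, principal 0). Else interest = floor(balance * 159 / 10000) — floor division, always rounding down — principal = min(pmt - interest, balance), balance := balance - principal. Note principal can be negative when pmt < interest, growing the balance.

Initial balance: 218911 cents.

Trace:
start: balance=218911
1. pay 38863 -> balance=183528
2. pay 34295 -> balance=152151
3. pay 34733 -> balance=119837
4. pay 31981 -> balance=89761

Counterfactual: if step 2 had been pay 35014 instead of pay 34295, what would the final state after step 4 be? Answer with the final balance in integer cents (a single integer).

(re-executing from step 2 with the substitution; state before step 2: balance=183528)
2. pay 35014 -> balance=151432
3. pay 34733 -> balance=119106
4. pay 31981 -> balance=89018

89018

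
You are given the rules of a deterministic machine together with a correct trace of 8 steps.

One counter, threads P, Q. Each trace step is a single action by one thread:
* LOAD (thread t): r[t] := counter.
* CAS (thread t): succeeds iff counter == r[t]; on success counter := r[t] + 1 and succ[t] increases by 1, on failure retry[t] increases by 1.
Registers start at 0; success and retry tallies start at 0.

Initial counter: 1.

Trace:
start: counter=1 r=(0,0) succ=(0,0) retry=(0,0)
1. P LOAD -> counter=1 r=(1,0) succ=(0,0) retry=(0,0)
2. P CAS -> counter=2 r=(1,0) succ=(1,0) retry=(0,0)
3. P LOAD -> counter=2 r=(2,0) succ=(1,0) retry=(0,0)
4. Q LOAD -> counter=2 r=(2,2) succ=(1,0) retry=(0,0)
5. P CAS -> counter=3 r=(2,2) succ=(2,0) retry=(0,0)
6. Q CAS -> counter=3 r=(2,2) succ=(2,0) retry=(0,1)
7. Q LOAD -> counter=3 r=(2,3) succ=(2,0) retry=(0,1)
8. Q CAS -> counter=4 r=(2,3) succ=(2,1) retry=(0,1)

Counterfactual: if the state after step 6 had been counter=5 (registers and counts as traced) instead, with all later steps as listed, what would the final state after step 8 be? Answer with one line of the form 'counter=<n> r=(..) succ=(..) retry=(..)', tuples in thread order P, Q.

state after step 6 := counter=5 r=(2,2) succ=(2,0) retry=(0,1)
7. Q LOAD -> counter=5 r=(2,5) succ=(2,0) retry=(0,1)
8. Q CAS -> counter=6 r=(2,5) succ=(2,1) retry=(0,1)

counter=6 r=(2,5) succ=(2,1) retry=(0,1)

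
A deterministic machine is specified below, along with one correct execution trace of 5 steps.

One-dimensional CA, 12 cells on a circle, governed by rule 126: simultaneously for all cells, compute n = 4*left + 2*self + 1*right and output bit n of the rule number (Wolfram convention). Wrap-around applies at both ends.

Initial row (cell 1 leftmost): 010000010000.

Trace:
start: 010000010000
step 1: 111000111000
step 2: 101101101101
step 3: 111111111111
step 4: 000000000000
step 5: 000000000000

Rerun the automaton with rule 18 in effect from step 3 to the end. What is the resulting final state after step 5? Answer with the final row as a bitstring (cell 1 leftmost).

(re-executing steps 3..5 under rule 18; state before step 3: 101101101101)
step 3: 000000000000
step 4: 000000000000
step 5: 000000000000

000000000000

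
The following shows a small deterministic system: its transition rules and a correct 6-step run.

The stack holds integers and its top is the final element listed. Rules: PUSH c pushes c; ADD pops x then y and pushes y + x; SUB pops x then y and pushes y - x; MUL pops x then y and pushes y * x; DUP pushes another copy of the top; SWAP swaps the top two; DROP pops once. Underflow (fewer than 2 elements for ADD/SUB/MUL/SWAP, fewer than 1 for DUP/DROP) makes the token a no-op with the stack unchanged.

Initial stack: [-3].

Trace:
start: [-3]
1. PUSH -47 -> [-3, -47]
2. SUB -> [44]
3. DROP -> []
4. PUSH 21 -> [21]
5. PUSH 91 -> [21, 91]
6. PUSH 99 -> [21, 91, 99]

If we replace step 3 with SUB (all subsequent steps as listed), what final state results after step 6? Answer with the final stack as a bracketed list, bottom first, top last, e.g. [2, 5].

[44, 21, 91, 99]

(re-executing from step 3 with the substitution; state before step 3: [44])
3. SUB -> [44]
4. PUSH 21 -> [44, 21]
5. PUSH 91 -> [44, 21, 91]
6. PUSH 99 -> [44, 21, 91, 99]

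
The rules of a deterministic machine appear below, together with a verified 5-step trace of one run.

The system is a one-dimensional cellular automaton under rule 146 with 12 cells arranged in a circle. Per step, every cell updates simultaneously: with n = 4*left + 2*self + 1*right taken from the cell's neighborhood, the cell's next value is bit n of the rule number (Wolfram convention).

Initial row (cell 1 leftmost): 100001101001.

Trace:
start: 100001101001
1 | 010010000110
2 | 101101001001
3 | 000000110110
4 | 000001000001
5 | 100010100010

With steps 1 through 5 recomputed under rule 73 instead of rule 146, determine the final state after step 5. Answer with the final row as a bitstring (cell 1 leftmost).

101101101101

(re-executing steps 1..5 under rule 73; state before step 1: 100001101001)
1 | 101101100001
2 | 101101101101
3 | 101101101101
4 | 101101101101
5 | 101101101101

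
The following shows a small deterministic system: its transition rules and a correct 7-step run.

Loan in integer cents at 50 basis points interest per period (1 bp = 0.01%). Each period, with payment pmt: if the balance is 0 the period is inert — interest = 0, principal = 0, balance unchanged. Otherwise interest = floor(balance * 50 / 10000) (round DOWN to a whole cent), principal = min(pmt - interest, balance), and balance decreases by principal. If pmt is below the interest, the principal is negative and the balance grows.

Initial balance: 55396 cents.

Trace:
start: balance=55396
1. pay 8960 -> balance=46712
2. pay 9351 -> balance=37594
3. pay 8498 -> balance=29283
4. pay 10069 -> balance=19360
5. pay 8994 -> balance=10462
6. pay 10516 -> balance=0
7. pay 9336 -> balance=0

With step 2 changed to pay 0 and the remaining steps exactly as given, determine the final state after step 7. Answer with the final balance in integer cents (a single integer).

249

(re-executing from step 2 with the substitution; state before step 2: balance=46712)
2. pay 0 -> balance=46945
3. pay 8498 -> balance=38681
4. pay 10069 -> balance=28805
5. pay 8994 -> balance=19955
6. pay 10516 -> balance=9538
7. pay 9336 -> balance=249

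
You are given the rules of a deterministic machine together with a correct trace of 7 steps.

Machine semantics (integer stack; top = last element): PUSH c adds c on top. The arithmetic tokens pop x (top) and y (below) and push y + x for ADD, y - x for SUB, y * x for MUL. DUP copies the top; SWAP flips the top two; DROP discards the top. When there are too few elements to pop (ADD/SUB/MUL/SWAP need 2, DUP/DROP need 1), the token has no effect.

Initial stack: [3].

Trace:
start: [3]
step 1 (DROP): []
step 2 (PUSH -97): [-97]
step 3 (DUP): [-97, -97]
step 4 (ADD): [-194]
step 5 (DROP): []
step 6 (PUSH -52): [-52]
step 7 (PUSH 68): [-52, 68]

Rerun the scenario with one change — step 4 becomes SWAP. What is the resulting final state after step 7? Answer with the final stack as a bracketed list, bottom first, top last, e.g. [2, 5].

[-97, -52, 68]

(re-executing from step 4 with the substitution; state before step 4: [-97, -97])
step 4 (SWAP): [-97, -97]
step 5 (DROP): [-97]
step 6 (PUSH -52): [-97, -52]
step 7 (PUSH 68): [-97, -52, 68]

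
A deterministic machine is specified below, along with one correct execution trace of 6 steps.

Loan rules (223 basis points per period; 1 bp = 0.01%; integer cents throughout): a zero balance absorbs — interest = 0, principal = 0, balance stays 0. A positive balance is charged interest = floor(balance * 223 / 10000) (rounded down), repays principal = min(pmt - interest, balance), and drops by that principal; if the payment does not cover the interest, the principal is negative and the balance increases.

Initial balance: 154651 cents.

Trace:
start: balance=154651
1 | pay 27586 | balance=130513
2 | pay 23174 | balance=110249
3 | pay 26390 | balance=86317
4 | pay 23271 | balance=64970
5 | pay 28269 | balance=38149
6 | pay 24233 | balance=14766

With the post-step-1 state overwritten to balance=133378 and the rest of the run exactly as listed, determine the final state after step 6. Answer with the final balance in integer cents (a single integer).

17966

state after step 1 := balance=133378
2 | pay 23174 | balance=113178
3 | pay 26390 | balance=89311
4 | pay 23271 | balance=68031
5 | pay 28269 | balance=41279
6 | pay 24233 | balance=17966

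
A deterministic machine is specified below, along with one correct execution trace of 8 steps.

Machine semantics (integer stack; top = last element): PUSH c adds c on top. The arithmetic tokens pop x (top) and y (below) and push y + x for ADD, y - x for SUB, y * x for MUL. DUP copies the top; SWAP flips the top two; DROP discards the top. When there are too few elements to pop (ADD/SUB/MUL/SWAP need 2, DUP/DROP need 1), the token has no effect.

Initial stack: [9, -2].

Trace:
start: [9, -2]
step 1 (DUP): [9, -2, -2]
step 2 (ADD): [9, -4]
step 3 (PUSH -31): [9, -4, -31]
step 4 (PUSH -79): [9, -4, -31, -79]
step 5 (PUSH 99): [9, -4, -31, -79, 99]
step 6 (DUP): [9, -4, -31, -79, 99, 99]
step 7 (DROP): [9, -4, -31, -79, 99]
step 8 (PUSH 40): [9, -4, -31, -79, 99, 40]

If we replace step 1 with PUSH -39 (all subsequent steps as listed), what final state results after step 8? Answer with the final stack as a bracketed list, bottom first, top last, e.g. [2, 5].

(re-executing from step 1 with the substitution; state before step 1: [9, -2])
step 1 (PUSH -39): [9, -2, -39]
step 2 (ADD): [9, -41]
step 3 (PUSH -31): [9, -41, -31]
step 4 (PUSH -79): [9, -41, -31, -79]
step 5 (PUSH 99): [9, -41, -31, -79, 99]
step 6 (DUP): [9, -41, -31, -79, 99, 99]
step 7 (DROP): [9, -41, -31, -79, 99]
step 8 (PUSH 40): [9, -41, -31, -79, 99, 40]

[9, -41, -31, -79, 99, 40]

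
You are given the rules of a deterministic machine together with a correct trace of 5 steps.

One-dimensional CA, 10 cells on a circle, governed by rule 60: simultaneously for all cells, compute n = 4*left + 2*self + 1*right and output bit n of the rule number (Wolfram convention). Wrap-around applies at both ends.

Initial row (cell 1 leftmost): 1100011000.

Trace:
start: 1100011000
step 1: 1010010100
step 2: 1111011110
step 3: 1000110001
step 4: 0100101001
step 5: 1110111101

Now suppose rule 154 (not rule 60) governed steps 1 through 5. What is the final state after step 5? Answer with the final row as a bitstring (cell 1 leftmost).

(re-executing steps 1..5 under rule 154; state before step 1: 1100011000)
step 1: 1010110101
step 2: 0000100001
step 3: 1001010010
step 4: 0110001100
step 5: 1101011010

1101011010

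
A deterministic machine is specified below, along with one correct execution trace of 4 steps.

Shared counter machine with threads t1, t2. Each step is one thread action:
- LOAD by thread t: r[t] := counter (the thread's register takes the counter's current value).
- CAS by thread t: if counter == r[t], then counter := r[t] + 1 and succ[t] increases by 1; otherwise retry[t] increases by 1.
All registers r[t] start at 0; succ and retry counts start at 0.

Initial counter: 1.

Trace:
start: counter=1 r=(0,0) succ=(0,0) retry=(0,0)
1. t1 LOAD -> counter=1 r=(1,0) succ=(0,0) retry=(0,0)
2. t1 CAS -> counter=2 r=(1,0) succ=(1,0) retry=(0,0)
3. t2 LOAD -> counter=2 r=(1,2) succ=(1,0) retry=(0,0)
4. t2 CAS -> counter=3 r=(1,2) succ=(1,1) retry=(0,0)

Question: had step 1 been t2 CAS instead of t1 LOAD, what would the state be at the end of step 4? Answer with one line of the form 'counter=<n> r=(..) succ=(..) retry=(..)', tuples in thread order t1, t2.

(re-executing from step 1 with the substitution; state before step 1: counter=1 r=(0,0) succ=(0,0) retry=(0,0))
1. t2 CAS -> counter=1 r=(0,0) succ=(0,0) retry=(0,1)
2. t1 CAS -> counter=1 r=(0,0) succ=(0,0) retry=(1,1)
3. t2 LOAD -> counter=1 r=(0,1) succ=(0,0) retry=(1,1)
4. t2 CAS -> counter=2 r=(0,1) succ=(0,1) retry=(1,1)

counter=2 r=(0,1) succ=(0,1) retry=(1,1)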